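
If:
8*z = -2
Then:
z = -1/4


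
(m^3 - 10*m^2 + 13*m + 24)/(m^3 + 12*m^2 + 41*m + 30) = (m^2 - 11*m + 24)/(m^2 + 11*m + 30)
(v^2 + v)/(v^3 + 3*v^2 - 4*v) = (v + 1)/(v^2 + 3*v - 4)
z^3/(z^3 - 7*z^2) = z/(z - 7)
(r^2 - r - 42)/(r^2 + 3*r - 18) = (r - 7)/(r - 3)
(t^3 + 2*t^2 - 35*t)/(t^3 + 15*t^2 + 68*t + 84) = t*(t - 5)/(t^2 + 8*t + 12)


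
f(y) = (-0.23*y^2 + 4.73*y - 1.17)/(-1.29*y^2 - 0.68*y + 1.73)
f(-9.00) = 0.65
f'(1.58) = 2.58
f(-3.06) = 2.15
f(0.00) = -0.68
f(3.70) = -0.71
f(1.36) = -3.06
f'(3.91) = 0.21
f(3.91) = -0.67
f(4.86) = -0.51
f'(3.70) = 0.23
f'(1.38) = 5.06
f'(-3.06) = 1.14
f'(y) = (4.73 - 0.46*y)/(-1.29*y^2 - 0.68*y + 1.73) + (2.58*y + 0.68)*(-0.23*y^2 + 4.73*y - 1.17)/(-1.29*y^2 - 0.68*y + 1.73)^2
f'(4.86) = 0.13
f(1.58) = -2.23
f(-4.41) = 1.30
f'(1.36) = 5.51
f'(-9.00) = 0.06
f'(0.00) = 2.47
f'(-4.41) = 0.35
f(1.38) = -2.95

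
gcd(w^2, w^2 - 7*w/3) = w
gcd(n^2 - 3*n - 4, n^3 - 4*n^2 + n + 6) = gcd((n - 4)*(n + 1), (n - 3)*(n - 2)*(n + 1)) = n + 1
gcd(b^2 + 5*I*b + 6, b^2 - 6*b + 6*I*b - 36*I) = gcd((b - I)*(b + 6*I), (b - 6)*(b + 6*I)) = b + 6*I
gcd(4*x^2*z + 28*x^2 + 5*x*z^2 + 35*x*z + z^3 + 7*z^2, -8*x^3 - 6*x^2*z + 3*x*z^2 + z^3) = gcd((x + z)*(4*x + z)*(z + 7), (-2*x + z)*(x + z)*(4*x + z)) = 4*x^2 + 5*x*z + z^2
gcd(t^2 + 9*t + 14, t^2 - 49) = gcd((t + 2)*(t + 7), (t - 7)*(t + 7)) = t + 7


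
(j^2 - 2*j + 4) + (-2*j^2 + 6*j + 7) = -j^2 + 4*j + 11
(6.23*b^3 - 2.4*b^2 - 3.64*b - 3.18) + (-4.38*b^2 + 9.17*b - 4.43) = 6.23*b^3 - 6.78*b^2 + 5.53*b - 7.61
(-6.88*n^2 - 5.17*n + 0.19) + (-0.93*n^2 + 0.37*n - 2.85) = -7.81*n^2 - 4.8*n - 2.66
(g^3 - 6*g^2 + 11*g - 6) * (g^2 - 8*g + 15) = g^5 - 14*g^4 + 74*g^3 - 184*g^2 + 213*g - 90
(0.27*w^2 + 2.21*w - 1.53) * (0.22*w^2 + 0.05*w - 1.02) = 0.0594*w^4 + 0.4997*w^3 - 0.5015*w^2 - 2.3307*w + 1.5606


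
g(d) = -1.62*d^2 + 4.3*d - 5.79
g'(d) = 4.3 - 3.24*d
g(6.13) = -40.31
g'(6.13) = -15.56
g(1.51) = -2.99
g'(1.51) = -0.59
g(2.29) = -4.44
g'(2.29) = -3.12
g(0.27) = -4.75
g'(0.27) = 3.43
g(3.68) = -11.90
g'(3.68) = -7.62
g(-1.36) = -14.63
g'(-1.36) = 8.71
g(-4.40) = -56.07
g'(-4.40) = 18.56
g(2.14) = -4.01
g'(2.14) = -2.63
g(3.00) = -7.47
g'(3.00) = -5.42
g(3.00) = -7.47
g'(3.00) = -5.42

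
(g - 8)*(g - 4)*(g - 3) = g^3 - 15*g^2 + 68*g - 96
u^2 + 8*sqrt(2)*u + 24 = (u + 2*sqrt(2))*(u + 6*sqrt(2))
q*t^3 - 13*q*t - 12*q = (t - 4)*(t + 3)*(q*t + q)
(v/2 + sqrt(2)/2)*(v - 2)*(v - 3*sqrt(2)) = v^3/2 - sqrt(2)*v^2 - v^2 - 3*v + 2*sqrt(2)*v + 6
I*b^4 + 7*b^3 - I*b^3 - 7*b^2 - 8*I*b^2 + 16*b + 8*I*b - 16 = (b - 4*I)^2*(b + I)*(I*b - I)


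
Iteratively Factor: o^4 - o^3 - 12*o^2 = (o + 3)*(o^3 - 4*o^2) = (o - 4)*(o + 3)*(o^2) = o*(o - 4)*(o + 3)*(o)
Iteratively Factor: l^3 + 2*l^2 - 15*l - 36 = (l + 3)*(l^2 - l - 12) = (l - 4)*(l + 3)*(l + 3)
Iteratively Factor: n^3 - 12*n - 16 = (n + 2)*(n^2 - 2*n - 8) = (n - 4)*(n + 2)*(n + 2)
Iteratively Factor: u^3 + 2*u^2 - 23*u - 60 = (u + 3)*(u^2 - u - 20) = (u + 3)*(u + 4)*(u - 5)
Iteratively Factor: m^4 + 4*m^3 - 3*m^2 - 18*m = (m + 3)*(m^3 + m^2 - 6*m) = m*(m + 3)*(m^2 + m - 6) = m*(m + 3)^2*(m - 2)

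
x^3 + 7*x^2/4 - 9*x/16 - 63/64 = (x - 3/4)*(x + 3/4)*(x + 7/4)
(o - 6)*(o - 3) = o^2 - 9*o + 18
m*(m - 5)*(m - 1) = m^3 - 6*m^2 + 5*m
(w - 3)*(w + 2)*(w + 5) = w^3 + 4*w^2 - 11*w - 30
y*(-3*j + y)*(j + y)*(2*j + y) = -6*j^3*y - 7*j^2*y^2 + y^4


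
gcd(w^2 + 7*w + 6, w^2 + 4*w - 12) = w + 6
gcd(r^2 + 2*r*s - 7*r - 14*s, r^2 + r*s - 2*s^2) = r + 2*s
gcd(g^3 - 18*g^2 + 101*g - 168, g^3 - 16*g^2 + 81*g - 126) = g^2 - 10*g + 21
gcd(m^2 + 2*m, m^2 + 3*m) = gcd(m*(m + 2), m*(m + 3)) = m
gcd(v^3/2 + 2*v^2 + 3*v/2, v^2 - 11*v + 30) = 1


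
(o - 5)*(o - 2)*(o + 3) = o^3 - 4*o^2 - 11*o + 30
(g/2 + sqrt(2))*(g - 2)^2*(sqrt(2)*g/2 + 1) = sqrt(2)*g^4/4 - sqrt(2)*g^3 + 3*g^3/2 - 6*g^2 + 2*sqrt(2)*g^2 - 4*sqrt(2)*g + 6*g + 4*sqrt(2)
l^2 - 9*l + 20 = (l - 5)*(l - 4)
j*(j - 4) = j^2 - 4*j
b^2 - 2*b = b*(b - 2)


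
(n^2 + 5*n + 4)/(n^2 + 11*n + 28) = (n + 1)/(n + 7)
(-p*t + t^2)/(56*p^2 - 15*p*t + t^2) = t*(-p + t)/(56*p^2 - 15*p*t + t^2)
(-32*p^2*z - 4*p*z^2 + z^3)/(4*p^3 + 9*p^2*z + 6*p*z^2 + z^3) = z*(-8*p + z)/(p^2 + 2*p*z + z^2)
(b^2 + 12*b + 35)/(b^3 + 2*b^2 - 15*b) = (b + 7)/(b*(b - 3))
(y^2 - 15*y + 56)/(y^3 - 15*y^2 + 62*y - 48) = (y - 7)/(y^2 - 7*y + 6)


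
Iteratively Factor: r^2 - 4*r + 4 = (r - 2)*(r - 2)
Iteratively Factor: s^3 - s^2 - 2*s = (s + 1)*(s^2 - 2*s) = (s - 2)*(s + 1)*(s)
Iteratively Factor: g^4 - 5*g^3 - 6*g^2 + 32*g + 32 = (g - 4)*(g^3 - g^2 - 10*g - 8) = (g - 4)*(g + 2)*(g^2 - 3*g - 4) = (g - 4)*(g + 1)*(g + 2)*(g - 4)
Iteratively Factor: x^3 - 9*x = (x)*(x^2 - 9) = x*(x + 3)*(x - 3)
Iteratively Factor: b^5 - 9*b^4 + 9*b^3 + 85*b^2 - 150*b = (b - 5)*(b^4 - 4*b^3 - 11*b^2 + 30*b) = (b - 5)*(b + 3)*(b^3 - 7*b^2 + 10*b) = (b - 5)^2*(b + 3)*(b^2 - 2*b) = (b - 5)^2*(b - 2)*(b + 3)*(b)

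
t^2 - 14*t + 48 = (t - 8)*(t - 6)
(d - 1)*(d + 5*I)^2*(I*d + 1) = I*d^4 - 9*d^3 - I*d^3 + 9*d^2 - 15*I*d^2 - 25*d + 15*I*d + 25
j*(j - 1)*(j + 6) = j^3 + 5*j^2 - 6*j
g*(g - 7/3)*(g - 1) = g^3 - 10*g^2/3 + 7*g/3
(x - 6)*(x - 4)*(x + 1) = x^3 - 9*x^2 + 14*x + 24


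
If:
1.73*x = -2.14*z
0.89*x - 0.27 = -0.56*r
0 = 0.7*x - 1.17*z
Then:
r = 0.48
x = 0.00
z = 0.00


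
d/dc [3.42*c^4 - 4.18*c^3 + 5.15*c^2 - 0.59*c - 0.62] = 13.68*c^3 - 12.54*c^2 + 10.3*c - 0.59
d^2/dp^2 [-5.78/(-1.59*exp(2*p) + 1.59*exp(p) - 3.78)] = ((9.1902 - 36.7608*exp(p))*(1.59*exp(2*p) - 1.59*exp(p) + 3.78) + 5.78*(3.18*exp(p) - 1.59)*(6.36*exp(p) - 3.18)*exp(p))*exp(p)/(1.59*exp(2*p) - 1.59*exp(p) + 3.78)^3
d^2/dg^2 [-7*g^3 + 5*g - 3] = -42*g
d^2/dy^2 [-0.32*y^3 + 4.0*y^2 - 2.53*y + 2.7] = 8.0 - 1.92*y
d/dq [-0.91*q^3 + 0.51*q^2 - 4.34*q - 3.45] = -2.73*q^2 + 1.02*q - 4.34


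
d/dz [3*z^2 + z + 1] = 6*z + 1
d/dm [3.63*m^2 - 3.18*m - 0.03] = 7.26*m - 3.18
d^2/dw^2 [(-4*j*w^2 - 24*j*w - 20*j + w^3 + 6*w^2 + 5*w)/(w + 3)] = 2*(16*j + w^3 + 9*w^2 + 27*w + 39)/(w^3 + 9*w^2 + 27*w + 27)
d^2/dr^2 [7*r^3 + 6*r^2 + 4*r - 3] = 42*r + 12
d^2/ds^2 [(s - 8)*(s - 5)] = 2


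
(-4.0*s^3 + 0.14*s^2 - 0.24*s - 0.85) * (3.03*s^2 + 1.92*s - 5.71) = -12.12*s^5 - 7.2558*s^4 + 22.3816*s^3 - 3.8357*s^2 - 0.2616*s + 4.8535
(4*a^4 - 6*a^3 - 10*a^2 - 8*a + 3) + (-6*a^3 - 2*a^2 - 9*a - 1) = 4*a^4 - 12*a^3 - 12*a^2 - 17*a + 2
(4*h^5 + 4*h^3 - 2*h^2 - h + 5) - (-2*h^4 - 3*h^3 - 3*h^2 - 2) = 4*h^5 + 2*h^4 + 7*h^3 + h^2 - h + 7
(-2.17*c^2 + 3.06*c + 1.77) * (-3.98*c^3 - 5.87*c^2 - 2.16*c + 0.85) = 8.6366*c^5 + 0.559099999999999*c^4 - 20.3196*c^3 - 18.844*c^2 - 1.2222*c + 1.5045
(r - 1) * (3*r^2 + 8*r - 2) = 3*r^3 + 5*r^2 - 10*r + 2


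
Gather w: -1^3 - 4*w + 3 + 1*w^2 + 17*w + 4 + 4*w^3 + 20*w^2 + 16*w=4*w^3 + 21*w^2 + 29*w + 6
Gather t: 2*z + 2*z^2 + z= 2*z^2 + 3*z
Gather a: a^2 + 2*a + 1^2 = a^2 + 2*a + 1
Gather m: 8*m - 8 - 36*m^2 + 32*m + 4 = -36*m^2 + 40*m - 4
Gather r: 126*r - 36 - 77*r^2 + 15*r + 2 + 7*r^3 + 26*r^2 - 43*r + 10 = 7*r^3 - 51*r^2 + 98*r - 24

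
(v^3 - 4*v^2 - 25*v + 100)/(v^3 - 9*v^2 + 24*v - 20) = (v^2 + v - 20)/(v^2 - 4*v + 4)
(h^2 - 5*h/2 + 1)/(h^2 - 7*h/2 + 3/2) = (h - 2)/(h - 3)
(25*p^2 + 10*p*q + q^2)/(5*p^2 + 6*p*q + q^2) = (5*p + q)/(p + q)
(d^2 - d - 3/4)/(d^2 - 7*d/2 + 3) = (d + 1/2)/(d - 2)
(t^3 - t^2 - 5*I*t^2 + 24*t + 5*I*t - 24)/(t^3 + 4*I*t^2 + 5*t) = (t^3 - t^2*(1 + 5*I) + t*(24 + 5*I) - 24)/(t*(t^2 + 4*I*t + 5))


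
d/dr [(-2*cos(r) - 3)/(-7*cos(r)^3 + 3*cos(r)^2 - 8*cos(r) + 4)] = 16*(28*cos(r)^3 + 57*cos(r)^2 - 18*cos(r) + 32)*sin(r)/(-53*cos(r) + 6*cos(2*r) - 7*cos(3*r) + 22)^2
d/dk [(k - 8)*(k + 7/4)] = 2*k - 25/4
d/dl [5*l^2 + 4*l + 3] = 10*l + 4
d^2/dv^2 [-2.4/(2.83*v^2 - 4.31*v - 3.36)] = (-38.44272*v^2 + 58.54704*v + 2.4*(5.66*v - 4.31)*(11.32*v - 8.62) + 45.64224)/(-2.83*v^2 + 4.31*v + 3.36)^3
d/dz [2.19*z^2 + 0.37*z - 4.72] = 4.38*z + 0.37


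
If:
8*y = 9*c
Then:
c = 8*y/9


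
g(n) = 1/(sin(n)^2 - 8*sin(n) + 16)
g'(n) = (-2*sin(n)*cos(n) + 8*cos(n))/(sin(n)^2 - 8*sin(n) + 16)^2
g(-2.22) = 0.04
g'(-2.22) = -0.01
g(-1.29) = 0.04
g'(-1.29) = 0.00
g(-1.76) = 0.04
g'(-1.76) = -0.00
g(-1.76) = 0.04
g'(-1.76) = -0.00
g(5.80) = 0.05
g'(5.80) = 0.02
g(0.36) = 0.08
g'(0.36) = 0.04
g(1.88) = 0.11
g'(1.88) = -0.02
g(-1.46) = 0.04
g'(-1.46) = 0.00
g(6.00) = 0.05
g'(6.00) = 0.02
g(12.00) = 0.05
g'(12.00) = 0.02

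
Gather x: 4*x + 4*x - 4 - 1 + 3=8*x - 2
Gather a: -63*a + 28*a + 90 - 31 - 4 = 55 - 35*a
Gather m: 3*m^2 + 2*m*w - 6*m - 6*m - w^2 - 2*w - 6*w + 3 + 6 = 3*m^2 + m*(2*w - 12) - w^2 - 8*w + 9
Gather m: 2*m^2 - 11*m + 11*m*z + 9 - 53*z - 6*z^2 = 2*m^2 + m*(11*z - 11) - 6*z^2 - 53*z + 9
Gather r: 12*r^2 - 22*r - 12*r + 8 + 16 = 12*r^2 - 34*r + 24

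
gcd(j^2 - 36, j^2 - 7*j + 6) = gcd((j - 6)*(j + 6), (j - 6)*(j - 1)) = j - 6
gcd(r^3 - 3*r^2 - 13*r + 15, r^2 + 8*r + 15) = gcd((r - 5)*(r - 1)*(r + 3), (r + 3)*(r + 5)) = r + 3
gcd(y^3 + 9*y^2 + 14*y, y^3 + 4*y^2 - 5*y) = y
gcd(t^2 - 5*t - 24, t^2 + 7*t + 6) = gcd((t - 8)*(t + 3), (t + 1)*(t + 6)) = 1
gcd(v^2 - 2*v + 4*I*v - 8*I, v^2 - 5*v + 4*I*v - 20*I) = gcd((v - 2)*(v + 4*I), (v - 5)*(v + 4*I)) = v + 4*I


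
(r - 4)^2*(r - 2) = r^3 - 10*r^2 + 32*r - 32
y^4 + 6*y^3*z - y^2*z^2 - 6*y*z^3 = y*(y - z)*(y + z)*(y + 6*z)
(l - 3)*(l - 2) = l^2 - 5*l + 6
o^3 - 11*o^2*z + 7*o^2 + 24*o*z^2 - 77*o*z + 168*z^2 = (o + 7)*(o - 8*z)*(o - 3*z)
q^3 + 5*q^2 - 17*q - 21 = (q - 3)*(q + 1)*(q + 7)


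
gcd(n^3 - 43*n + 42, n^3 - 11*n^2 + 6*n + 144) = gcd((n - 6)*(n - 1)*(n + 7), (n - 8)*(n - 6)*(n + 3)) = n - 6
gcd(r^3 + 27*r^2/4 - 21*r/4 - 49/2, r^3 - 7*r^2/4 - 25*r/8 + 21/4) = r^2 - r/4 - 7/2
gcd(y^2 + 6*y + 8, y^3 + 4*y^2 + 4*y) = y + 2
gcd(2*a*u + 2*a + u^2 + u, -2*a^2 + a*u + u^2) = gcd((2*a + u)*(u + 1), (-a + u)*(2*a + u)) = 2*a + u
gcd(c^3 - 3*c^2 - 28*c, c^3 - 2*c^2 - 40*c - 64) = c + 4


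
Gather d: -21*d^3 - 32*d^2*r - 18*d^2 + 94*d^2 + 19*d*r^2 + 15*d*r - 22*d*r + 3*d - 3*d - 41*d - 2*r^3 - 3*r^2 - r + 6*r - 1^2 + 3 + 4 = -21*d^3 + d^2*(76 - 32*r) + d*(19*r^2 - 7*r - 41) - 2*r^3 - 3*r^2 + 5*r + 6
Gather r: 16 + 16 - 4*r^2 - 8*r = -4*r^2 - 8*r + 32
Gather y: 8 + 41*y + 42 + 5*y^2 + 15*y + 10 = 5*y^2 + 56*y + 60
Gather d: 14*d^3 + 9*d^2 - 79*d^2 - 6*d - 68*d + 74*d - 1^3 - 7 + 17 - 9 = 14*d^3 - 70*d^2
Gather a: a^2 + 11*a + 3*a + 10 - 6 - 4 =a^2 + 14*a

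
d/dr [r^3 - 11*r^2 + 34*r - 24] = 3*r^2 - 22*r + 34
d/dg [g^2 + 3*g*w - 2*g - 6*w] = 2*g + 3*w - 2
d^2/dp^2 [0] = 0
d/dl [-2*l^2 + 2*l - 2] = 2 - 4*l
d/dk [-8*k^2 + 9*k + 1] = 9 - 16*k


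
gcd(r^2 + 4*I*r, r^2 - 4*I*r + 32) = r + 4*I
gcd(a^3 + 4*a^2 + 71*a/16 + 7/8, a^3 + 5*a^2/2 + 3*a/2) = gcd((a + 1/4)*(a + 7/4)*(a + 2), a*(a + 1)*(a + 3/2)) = 1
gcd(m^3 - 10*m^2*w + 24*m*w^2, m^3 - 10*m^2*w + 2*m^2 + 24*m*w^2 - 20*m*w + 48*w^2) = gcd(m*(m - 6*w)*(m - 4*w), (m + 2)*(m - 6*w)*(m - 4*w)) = m^2 - 10*m*w + 24*w^2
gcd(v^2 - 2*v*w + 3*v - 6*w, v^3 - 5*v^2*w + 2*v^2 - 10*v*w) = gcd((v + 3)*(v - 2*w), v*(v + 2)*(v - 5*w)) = 1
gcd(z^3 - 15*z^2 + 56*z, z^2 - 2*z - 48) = z - 8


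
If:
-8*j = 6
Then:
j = -3/4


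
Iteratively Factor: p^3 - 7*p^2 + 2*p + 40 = (p + 2)*(p^2 - 9*p + 20) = (p - 5)*(p + 2)*(p - 4)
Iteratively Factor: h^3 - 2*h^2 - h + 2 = (h - 1)*(h^2 - h - 2) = (h - 2)*(h - 1)*(h + 1)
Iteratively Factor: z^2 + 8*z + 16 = (z + 4)*(z + 4)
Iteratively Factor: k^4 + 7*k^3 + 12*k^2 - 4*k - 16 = (k + 2)*(k^3 + 5*k^2 + 2*k - 8) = (k - 1)*(k + 2)*(k^2 + 6*k + 8) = (k - 1)*(k + 2)*(k + 4)*(k + 2)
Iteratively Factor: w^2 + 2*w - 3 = (w - 1)*(w + 3)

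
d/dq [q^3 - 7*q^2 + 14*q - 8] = 3*q^2 - 14*q + 14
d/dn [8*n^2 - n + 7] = 16*n - 1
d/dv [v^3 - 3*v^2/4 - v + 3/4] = 3*v^2 - 3*v/2 - 1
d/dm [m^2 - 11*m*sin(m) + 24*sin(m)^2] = -11*m*cos(m) + 2*m - 11*sin(m) + 24*sin(2*m)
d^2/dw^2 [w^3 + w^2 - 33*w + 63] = 6*w + 2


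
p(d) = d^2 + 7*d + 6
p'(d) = 2*d + 7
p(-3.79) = -6.17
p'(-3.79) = -0.58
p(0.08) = 6.57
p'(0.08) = 7.16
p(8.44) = 136.31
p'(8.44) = 23.88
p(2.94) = 35.22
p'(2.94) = 12.88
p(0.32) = 8.34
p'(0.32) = 7.64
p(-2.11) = -4.32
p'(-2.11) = 2.78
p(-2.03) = -4.09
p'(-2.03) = 2.94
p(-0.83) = 0.88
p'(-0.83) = 5.34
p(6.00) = 84.00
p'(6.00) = 19.00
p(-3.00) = -6.00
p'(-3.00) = 1.00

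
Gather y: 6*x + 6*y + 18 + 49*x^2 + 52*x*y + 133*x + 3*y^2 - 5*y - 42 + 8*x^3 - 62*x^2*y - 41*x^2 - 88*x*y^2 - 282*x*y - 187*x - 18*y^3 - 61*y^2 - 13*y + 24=8*x^3 + 8*x^2 - 48*x - 18*y^3 + y^2*(-88*x - 58) + y*(-62*x^2 - 230*x - 12)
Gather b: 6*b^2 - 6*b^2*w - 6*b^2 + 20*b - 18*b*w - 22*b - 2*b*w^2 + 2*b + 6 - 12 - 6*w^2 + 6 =-6*b^2*w + b*(-2*w^2 - 18*w) - 6*w^2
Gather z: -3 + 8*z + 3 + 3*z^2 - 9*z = 3*z^2 - z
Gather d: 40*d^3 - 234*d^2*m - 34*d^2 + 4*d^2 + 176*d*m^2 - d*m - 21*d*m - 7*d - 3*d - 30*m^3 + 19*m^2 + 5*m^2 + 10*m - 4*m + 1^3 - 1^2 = 40*d^3 + d^2*(-234*m - 30) + d*(176*m^2 - 22*m - 10) - 30*m^3 + 24*m^2 + 6*m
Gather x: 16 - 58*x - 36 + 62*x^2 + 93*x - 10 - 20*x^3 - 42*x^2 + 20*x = -20*x^3 + 20*x^2 + 55*x - 30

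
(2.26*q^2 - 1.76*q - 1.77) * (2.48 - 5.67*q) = -12.8142*q^3 + 15.584*q^2 + 5.6711*q - 4.3896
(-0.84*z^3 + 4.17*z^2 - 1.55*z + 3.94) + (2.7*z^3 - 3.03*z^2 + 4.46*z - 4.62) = 1.86*z^3 + 1.14*z^2 + 2.91*z - 0.68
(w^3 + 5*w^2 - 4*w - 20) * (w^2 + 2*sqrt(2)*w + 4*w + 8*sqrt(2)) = w^5 + 2*sqrt(2)*w^4 + 9*w^4 + 16*w^3 + 18*sqrt(2)*w^3 - 36*w^2 + 32*sqrt(2)*w^2 - 72*sqrt(2)*w - 80*w - 160*sqrt(2)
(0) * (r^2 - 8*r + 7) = 0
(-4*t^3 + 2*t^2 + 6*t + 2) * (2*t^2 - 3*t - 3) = -8*t^5 + 16*t^4 + 18*t^3 - 20*t^2 - 24*t - 6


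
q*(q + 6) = q^2 + 6*q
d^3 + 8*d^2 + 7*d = d*(d + 1)*(d + 7)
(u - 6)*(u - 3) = u^2 - 9*u + 18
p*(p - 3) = p^2 - 3*p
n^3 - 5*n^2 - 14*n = n*(n - 7)*(n + 2)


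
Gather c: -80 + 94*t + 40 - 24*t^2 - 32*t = -24*t^2 + 62*t - 40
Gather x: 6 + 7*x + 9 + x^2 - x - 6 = x^2 + 6*x + 9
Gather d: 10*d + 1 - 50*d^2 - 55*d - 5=-50*d^2 - 45*d - 4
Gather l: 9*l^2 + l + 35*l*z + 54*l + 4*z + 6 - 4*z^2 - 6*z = 9*l^2 + l*(35*z + 55) - 4*z^2 - 2*z + 6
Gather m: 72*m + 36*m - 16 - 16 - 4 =108*m - 36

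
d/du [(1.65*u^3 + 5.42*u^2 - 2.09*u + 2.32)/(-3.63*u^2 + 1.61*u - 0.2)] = (-5.9895*u^4 + 5.313*u^3 + 0.1495*u^2 + 14.6752*u - 3.3172)/(13.1769*u^4 - 11.6886*u^3 + 4.0441*u^2 - 0.644*u + 0.04)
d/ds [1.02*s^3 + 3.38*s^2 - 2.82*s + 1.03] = 3.06*s^2 + 6.76*s - 2.82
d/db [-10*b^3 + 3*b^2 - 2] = 6*b*(1 - 5*b)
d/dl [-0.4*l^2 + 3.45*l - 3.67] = 3.45 - 0.8*l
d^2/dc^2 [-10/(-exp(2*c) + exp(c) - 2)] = 10*((1 - 4*exp(c))*(exp(2*c) - exp(c) + 2) + 2*(2*exp(c) - 1)^2*exp(c))*exp(c)/(exp(2*c) - exp(c) + 2)^3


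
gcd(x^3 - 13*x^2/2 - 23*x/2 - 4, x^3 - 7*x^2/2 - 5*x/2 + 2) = x + 1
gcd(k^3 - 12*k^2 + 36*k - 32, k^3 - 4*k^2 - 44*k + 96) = k^2 - 10*k + 16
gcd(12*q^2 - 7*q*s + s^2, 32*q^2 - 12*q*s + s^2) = 4*q - s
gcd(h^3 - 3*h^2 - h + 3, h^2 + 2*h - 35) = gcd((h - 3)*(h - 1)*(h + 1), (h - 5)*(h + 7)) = 1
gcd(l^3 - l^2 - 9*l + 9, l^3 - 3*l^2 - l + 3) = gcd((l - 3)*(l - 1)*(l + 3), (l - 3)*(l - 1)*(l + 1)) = l^2 - 4*l + 3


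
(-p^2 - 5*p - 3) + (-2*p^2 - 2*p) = -3*p^2 - 7*p - 3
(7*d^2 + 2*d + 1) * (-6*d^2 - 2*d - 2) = -42*d^4 - 26*d^3 - 24*d^2 - 6*d - 2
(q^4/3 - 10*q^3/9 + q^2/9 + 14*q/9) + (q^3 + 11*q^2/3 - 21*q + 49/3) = q^4/3 - q^3/9 + 34*q^2/9 - 175*q/9 + 49/3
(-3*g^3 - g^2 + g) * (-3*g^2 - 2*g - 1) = 9*g^5 + 9*g^4 + 2*g^3 - g^2 - g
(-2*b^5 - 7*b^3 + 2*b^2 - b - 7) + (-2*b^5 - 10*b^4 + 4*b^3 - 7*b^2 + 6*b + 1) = -4*b^5 - 10*b^4 - 3*b^3 - 5*b^2 + 5*b - 6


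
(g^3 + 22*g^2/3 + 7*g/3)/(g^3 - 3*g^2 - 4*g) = (3*g^2 + 22*g + 7)/(3*(g^2 - 3*g - 4))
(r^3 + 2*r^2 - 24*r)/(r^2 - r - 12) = r*(r + 6)/(r + 3)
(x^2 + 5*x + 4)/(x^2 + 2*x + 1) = (x + 4)/(x + 1)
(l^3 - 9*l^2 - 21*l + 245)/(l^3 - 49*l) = (l^2 - 2*l - 35)/(l*(l + 7))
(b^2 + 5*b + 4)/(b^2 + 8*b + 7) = (b + 4)/(b + 7)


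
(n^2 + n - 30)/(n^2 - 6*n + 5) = (n + 6)/(n - 1)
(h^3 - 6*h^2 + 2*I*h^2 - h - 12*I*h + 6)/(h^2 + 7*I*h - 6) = (h^2 + h*(-6 + I) - 6*I)/(h + 6*I)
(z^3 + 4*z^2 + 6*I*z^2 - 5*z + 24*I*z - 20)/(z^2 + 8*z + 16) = (z^2 + 6*I*z - 5)/(z + 4)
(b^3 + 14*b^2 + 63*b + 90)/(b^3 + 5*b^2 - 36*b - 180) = (b + 3)/(b - 6)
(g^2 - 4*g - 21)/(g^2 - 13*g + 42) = (g + 3)/(g - 6)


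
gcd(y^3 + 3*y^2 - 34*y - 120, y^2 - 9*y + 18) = y - 6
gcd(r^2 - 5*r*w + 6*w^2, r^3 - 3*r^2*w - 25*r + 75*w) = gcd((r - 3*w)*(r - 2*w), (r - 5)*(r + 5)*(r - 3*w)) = r - 3*w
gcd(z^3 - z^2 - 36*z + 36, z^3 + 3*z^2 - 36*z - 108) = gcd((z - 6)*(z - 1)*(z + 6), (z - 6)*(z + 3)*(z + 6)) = z^2 - 36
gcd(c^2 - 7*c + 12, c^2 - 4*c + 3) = c - 3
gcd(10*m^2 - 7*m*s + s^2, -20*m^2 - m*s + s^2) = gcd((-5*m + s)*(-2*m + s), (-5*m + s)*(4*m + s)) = -5*m + s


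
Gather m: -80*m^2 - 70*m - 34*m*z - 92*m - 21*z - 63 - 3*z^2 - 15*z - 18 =-80*m^2 + m*(-34*z - 162) - 3*z^2 - 36*z - 81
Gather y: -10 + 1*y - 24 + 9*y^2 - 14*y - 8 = 9*y^2 - 13*y - 42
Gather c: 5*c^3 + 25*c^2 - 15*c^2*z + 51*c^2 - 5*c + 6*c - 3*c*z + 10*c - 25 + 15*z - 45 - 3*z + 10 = 5*c^3 + c^2*(76 - 15*z) + c*(11 - 3*z) + 12*z - 60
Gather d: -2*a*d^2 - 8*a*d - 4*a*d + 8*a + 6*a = -2*a*d^2 - 12*a*d + 14*a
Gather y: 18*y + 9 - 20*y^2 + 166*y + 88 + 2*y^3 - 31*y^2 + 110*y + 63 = 2*y^3 - 51*y^2 + 294*y + 160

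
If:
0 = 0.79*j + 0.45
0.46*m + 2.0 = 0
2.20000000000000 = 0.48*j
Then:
No Solution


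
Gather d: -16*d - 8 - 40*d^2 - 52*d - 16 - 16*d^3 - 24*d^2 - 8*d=-16*d^3 - 64*d^2 - 76*d - 24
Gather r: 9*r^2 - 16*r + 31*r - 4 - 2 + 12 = 9*r^2 + 15*r + 6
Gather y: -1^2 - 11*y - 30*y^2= -30*y^2 - 11*y - 1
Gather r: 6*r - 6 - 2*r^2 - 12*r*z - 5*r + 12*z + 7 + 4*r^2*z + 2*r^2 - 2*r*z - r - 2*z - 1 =4*r^2*z - 14*r*z + 10*z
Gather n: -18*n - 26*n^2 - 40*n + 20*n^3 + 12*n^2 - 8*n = 20*n^3 - 14*n^2 - 66*n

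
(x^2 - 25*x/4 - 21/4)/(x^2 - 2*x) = (4*x^2 - 25*x - 21)/(4*x*(x - 2))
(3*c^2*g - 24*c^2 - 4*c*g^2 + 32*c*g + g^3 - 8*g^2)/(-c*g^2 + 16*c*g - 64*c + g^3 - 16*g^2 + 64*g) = (-3*c + g)/(g - 8)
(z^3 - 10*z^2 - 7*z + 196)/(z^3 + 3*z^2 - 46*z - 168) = (z - 7)/(z + 6)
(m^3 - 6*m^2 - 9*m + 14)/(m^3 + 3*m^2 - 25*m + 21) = (m^2 - 5*m - 14)/(m^2 + 4*m - 21)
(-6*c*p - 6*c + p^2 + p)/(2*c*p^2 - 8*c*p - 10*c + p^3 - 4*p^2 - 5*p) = (-6*c + p)/(2*c*p - 10*c + p^2 - 5*p)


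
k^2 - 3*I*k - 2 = (k - 2*I)*(k - I)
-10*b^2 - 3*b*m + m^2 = (-5*b + m)*(2*b + m)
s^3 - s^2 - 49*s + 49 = (s - 7)*(s - 1)*(s + 7)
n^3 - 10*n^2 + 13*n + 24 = (n - 8)*(n - 3)*(n + 1)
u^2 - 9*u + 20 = (u - 5)*(u - 4)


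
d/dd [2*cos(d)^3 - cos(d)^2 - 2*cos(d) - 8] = 2*(-3*cos(d)^2 + cos(d) + 1)*sin(d)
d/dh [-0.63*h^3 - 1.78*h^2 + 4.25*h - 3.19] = -1.89*h^2 - 3.56*h + 4.25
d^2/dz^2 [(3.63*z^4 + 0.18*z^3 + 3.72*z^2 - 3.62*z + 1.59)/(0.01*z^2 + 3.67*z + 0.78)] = (0.000726000000000001*z^6 + 0.799326000000001*z^5 + 293.522526*z^4 + 170.832032*z^3 + 29.42037*z^2 + 1.17660600000001*z + 68.058018)/(1.0e-6*z^6 + 0.001101*z^5 + 0.404301*z^4 + 49.602619*z^3 + 31.535478*z^2 + 6.698484*z + 0.474552)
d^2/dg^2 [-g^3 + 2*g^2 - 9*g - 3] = 4 - 6*g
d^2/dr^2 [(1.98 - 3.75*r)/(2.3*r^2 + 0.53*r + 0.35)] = (-(3.75*r - 1.98)*(4.6*r + 0.53)*(9.2*r + 1.06) + (51.75*r - 5.133)*(2.3*r^2 + 0.53*r + 0.35))/(2.3*r^2 + 0.53*r + 0.35)^3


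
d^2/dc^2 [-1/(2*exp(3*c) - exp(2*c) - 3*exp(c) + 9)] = (-2*(-6*exp(2*c) + 2*exp(c) + 3)^2*exp(c) + (18*exp(2*c) - 4*exp(c) - 3)*(2*exp(3*c) - exp(2*c) - 3*exp(c) + 9))*exp(c)/(2*exp(3*c) - exp(2*c) - 3*exp(c) + 9)^3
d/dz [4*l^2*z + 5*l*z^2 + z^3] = 4*l^2 + 10*l*z + 3*z^2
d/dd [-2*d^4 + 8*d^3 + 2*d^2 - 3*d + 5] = -8*d^3 + 24*d^2 + 4*d - 3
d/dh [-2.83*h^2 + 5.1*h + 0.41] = 5.1 - 5.66*h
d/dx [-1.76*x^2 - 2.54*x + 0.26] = -3.52*x - 2.54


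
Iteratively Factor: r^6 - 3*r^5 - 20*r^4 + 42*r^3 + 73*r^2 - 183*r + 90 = (r - 1)*(r^5 - 2*r^4 - 22*r^3 + 20*r^2 + 93*r - 90) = (r - 5)*(r - 1)*(r^4 + 3*r^3 - 7*r^2 - 15*r + 18) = (r - 5)*(r - 2)*(r - 1)*(r^3 + 5*r^2 + 3*r - 9) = (r - 5)*(r - 2)*(r - 1)*(r + 3)*(r^2 + 2*r - 3) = (r - 5)*(r - 2)*(r - 1)*(r + 3)^2*(r - 1)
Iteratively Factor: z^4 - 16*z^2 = (z)*(z^3 - 16*z) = z*(z - 4)*(z^2 + 4*z) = z^2*(z - 4)*(z + 4)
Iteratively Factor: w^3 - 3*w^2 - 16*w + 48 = (w - 3)*(w^2 - 16) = (w - 3)*(w + 4)*(w - 4)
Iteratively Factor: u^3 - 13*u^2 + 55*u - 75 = (u - 5)*(u^2 - 8*u + 15) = (u - 5)*(u - 3)*(u - 5)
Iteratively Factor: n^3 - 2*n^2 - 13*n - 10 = (n - 5)*(n^2 + 3*n + 2) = (n - 5)*(n + 1)*(n + 2)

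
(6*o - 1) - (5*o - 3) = o + 2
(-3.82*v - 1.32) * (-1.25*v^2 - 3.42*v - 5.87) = 4.775*v^3 + 14.7144*v^2 + 26.9378*v + 7.7484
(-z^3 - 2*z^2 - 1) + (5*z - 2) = -z^3 - 2*z^2 + 5*z - 3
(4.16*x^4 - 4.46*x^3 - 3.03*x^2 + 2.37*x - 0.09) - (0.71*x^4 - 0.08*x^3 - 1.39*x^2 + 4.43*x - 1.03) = 3.45*x^4 - 4.38*x^3 - 1.64*x^2 - 2.06*x + 0.94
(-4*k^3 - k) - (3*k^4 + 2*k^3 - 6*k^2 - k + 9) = -3*k^4 - 6*k^3 + 6*k^2 - 9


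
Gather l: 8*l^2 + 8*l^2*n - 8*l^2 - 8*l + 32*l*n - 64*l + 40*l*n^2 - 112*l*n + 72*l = 8*l^2*n + l*(40*n^2 - 80*n)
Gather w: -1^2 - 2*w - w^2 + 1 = -w^2 - 2*w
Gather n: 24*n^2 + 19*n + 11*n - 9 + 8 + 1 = 24*n^2 + 30*n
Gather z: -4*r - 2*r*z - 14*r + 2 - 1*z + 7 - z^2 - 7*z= -18*r - z^2 + z*(-2*r - 8) + 9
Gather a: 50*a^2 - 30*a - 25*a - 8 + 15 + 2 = 50*a^2 - 55*a + 9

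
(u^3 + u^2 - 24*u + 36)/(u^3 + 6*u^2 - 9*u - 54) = (u - 2)/(u + 3)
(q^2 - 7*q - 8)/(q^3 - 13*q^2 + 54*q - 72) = (q^2 - 7*q - 8)/(q^3 - 13*q^2 + 54*q - 72)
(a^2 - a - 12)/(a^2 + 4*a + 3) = (a - 4)/(a + 1)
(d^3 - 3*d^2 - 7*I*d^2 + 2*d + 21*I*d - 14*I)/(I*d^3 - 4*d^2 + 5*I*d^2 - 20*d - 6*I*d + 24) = (-I*d^2 + d*(-7 + 2*I) + 14)/(d^2 + d*(6 + 4*I) + 24*I)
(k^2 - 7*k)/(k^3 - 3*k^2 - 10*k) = (7 - k)/(-k^2 + 3*k + 10)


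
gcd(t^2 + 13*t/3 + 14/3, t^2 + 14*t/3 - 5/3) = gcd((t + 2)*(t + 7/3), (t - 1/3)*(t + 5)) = 1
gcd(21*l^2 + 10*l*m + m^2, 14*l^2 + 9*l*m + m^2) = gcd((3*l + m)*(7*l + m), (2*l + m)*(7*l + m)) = 7*l + m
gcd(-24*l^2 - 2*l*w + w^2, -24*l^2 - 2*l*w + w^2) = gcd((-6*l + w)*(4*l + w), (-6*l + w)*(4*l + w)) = -24*l^2 - 2*l*w + w^2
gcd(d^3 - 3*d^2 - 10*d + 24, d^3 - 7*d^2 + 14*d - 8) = d^2 - 6*d + 8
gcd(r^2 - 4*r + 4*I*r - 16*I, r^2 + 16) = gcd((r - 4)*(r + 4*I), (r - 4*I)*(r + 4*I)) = r + 4*I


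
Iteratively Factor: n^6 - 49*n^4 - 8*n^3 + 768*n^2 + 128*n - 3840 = (n + 4)*(n^5 - 4*n^4 - 33*n^3 + 124*n^2 + 272*n - 960) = (n - 3)*(n + 4)*(n^4 - n^3 - 36*n^2 + 16*n + 320) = (n - 4)*(n - 3)*(n + 4)*(n^3 + 3*n^2 - 24*n - 80) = (n - 4)*(n - 3)*(n + 4)^2*(n^2 - n - 20) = (n - 5)*(n - 4)*(n - 3)*(n + 4)^2*(n + 4)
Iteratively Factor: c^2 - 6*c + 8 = (c - 2)*(c - 4)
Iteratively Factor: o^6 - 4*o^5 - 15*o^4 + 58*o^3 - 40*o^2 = (o - 5)*(o^5 + o^4 - 10*o^3 + 8*o^2) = o*(o - 5)*(o^4 + o^3 - 10*o^2 + 8*o) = o*(o - 5)*(o - 2)*(o^3 + 3*o^2 - 4*o) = o*(o - 5)*(o - 2)*(o - 1)*(o^2 + 4*o) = o*(o - 5)*(o - 2)*(o - 1)*(o + 4)*(o)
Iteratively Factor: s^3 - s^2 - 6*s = (s)*(s^2 - s - 6) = s*(s + 2)*(s - 3)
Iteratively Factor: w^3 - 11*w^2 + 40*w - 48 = (w - 4)*(w^2 - 7*w + 12) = (w - 4)*(w - 3)*(w - 4)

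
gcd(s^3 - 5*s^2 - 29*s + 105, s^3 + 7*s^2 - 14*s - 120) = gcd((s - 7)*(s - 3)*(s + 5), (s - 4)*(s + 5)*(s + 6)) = s + 5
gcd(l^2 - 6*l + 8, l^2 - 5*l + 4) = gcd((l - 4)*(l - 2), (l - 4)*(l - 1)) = l - 4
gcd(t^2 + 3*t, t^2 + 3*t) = t^2 + 3*t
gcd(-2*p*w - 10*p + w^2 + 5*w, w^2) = 1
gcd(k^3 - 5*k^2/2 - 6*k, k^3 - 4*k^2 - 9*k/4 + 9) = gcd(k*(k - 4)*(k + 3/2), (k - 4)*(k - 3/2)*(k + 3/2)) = k^2 - 5*k/2 - 6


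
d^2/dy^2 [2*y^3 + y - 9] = 12*y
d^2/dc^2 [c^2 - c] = 2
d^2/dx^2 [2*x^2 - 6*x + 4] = 4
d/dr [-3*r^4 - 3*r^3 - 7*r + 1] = -12*r^3 - 9*r^2 - 7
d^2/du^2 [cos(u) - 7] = -cos(u)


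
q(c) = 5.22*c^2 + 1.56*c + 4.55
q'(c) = 10.44*c + 1.56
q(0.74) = 8.56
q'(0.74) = 9.29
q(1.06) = 12.07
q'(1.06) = 12.63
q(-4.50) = 103.24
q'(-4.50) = -45.42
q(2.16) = 32.27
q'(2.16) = 24.11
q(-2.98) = 46.26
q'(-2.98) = -29.55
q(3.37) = 69.09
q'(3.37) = 36.74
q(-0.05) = 4.49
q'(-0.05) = 1.04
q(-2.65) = 37.07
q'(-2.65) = -26.11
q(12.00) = 774.95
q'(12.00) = 126.84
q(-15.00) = 1155.65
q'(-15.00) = -155.04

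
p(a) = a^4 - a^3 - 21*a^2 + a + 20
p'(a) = 4*a^3 - 3*a^2 - 42*a + 1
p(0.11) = 19.85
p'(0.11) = -3.65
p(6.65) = 759.53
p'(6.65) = 765.35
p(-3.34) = -55.90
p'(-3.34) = -41.23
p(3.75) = -126.54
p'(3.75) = 12.25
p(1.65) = -32.60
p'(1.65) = -58.50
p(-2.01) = -42.41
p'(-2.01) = 40.82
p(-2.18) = -49.03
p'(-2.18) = 36.86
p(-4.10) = 14.39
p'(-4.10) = -152.91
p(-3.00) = -64.00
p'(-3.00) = -8.00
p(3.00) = -112.00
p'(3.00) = -44.00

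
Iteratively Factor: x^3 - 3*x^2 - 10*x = (x - 5)*(x^2 + 2*x) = (x - 5)*(x + 2)*(x)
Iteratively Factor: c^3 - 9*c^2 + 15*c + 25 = (c + 1)*(c^2 - 10*c + 25) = (c - 5)*(c + 1)*(c - 5)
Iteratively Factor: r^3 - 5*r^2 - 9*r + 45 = (r - 3)*(r^2 - 2*r - 15) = (r - 5)*(r - 3)*(r + 3)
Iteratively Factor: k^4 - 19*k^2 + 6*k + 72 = (k + 4)*(k^3 - 4*k^2 - 3*k + 18) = (k - 3)*(k + 4)*(k^2 - k - 6) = (k - 3)^2*(k + 4)*(k + 2)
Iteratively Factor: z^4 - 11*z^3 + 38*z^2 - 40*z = (z - 4)*(z^3 - 7*z^2 + 10*z) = (z - 5)*(z - 4)*(z^2 - 2*z) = z*(z - 5)*(z - 4)*(z - 2)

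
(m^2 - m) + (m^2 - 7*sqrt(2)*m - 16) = 2*m^2 - 7*sqrt(2)*m - m - 16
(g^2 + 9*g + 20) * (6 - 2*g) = -2*g^3 - 12*g^2 + 14*g + 120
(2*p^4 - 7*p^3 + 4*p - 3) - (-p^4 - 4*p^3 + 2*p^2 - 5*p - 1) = 3*p^4 - 3*p^3 - 2*p^2 + 9*p - 2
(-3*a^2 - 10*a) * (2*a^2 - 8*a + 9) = -6*a^4 + 4*a^3 + 53*a^2 - 90*a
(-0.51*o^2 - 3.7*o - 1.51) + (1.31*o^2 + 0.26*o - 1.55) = 0.8*o^2 - 3.44*o - 3.06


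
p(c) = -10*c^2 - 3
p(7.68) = -592.82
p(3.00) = -93.00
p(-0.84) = -10.06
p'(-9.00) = 180.00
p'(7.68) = -153.60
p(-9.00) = -813.00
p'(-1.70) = 34.00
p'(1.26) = -25.20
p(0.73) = -8.33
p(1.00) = -13.00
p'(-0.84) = 16.80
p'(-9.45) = 189.00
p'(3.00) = -60.00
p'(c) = -20*c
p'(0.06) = -1.20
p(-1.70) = -31.90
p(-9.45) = -896.02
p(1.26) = -18.88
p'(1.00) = -20.00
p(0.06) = -3.04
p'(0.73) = -14.60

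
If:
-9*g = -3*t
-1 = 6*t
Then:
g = -1/18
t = -1/6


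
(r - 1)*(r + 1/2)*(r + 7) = r^3 + 13*r^2/2 - 4*r - 7/2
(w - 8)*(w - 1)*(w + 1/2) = w^3 - 17*w^2/2 + 7*w/2 + 4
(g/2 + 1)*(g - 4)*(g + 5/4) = g^3/2 - 3*g^2/8 - 21*g/4 - 5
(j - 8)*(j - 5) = j^2 - 13*j + 40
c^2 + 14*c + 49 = (c + 7)^2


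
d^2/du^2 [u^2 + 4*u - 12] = 2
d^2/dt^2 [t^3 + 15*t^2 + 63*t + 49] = 6*t + 30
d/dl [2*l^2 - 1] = 4*l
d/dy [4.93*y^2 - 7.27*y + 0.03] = 9.86*y - 7.27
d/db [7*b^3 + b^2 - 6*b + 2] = 21*b^2 + 2*b - 6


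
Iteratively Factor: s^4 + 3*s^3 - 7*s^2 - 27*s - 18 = (s - 3)*(s^3 + 6*s^2 + 11*s + 6) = (s - 3)*(s + 2)*(s^2 + 4*s + 3) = (s - 3)*(s + 2)*(s + 3)*(s + 1)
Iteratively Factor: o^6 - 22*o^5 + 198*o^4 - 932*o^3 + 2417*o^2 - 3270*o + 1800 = (o - 4)*(o^5 - 18*o^4 + 126*o^3 - 428*o^2 + 705*o - 450) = (o - 5)*(o - 4)*(o^4 - 13*o^3 + 61*o^2 - 123*o + 90) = (o - 5)*(o - 4)*(o - 2)*(o^3 - 11*o^2 + 39*o - 45) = (o - 5)*(o - 4)*(o - 3)*(o - 2)*(o^2 - 8*o + 15) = (o - 5)*(o - 4)*(o - 3)^2*(o - 2)*(o - 5)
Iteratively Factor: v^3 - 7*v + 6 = (v + 3)*(v^2 - 3*v + 2) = (v - 2)*(v + 3)*(v - 1)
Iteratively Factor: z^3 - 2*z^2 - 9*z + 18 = (z - 3)*(z^2 + z - 6) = (z - 3)*(z - 2)*(z + 3)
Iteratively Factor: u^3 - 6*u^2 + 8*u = (u - 2)*(u^2 - 4*u) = (u - 4)*(u - 2)*(u)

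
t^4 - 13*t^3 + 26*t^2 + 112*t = t*(t - 8)*(t - 7)*(t + 2)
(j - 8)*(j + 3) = j^2 - 5*j - 24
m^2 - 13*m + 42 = (m - 7)*(m - 6)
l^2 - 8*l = l*(l - 8)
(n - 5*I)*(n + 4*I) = n^2 - I*n + 20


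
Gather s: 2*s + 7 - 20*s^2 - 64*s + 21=-20*s^2 - 62*s + 28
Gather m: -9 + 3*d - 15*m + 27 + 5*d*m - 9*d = -6*d + m*(5*d - 15) + 18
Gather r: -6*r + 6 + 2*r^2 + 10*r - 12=2*r^2 + 4*r - 6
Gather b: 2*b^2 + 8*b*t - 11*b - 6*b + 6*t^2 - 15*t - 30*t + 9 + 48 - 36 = 2*b^2 + b*(8*t - 17) + 6*t^2 - 45*t + 21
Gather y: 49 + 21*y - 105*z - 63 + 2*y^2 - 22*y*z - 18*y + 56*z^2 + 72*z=2*y^2 + y*(3 - 22*z) + 56*z^2 - 33*z - 14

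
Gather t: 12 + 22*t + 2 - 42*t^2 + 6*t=-42*t^2 + 28*t + 14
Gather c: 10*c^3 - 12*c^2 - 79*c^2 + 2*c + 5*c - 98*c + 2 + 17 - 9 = 10*c^3 - 91*c^2 - 91*c + 10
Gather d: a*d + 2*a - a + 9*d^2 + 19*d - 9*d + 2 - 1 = a + 9*d^2 + d*(a + 10) + 1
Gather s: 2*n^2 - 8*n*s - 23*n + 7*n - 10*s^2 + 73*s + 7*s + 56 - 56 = 2*n^2 - 16*n - 10*s^2 + s*(80 - 8*n)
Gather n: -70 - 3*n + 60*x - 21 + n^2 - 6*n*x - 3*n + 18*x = n^2 + n*(-6*x - 6) + 78*x - 91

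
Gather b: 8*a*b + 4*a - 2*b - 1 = 4*a + b*(8*a - 2) - 1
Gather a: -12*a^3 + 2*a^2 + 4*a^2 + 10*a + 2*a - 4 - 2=-12*a^3 + 6*a^2 + 12*a - 6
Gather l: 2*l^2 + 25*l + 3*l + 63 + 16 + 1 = 2*l^2 + 28*l + 80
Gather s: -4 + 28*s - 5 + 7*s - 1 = 35*s - 10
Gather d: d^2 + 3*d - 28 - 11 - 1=d^2 + 3*d - 40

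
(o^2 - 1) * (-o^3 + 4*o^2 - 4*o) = -o^5 + 4*o^4 - 3*o^3 - 4*o^2 + 4*o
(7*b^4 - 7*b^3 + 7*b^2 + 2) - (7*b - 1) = 7*b^4 - 7*b^3 + 7*b^2 - 7*b + 3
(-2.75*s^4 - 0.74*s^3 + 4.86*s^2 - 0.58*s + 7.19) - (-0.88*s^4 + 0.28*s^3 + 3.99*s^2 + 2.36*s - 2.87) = -1.87*s^4 - 1.02*s^3 + 0.87*s^2 - 2.94*s + 10.06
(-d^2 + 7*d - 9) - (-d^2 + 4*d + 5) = 3*d - 14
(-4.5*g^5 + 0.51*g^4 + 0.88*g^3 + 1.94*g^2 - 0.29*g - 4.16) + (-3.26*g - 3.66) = -4.5*g^5 + 0.51*g^4 + 0.88*g^3 + 1.94*g^2 - 3.55*g - 7.82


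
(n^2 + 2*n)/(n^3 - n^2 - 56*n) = (n + 2)/(n^2 - n - 56)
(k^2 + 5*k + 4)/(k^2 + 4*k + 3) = (k + 4)/(k + 3)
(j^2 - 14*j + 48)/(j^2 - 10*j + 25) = (j^2 - 14*j + 48)/(j^2 - 10*j + 25)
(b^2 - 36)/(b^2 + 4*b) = (b^2 - 36)/(b*(b + 4))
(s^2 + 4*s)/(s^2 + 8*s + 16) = s/(s + 4)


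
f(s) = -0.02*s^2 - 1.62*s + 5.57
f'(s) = -0.04*s - 1.62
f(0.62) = 4.56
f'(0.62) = -1.64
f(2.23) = 1.86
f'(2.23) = -1.71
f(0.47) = 4.80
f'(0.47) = -1.64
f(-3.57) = 11.10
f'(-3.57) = -1.48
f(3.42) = -0.20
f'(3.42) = -1.76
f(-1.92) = 8.61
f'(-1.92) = -1.54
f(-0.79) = 6.84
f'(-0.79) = -1.59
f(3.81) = -0.89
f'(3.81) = -1.77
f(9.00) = -10.63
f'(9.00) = -1.98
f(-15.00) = 25.37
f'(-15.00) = -1.02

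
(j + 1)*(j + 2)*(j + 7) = j^3 + 10*j^2 + 23*j + 14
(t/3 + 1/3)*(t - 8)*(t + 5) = t^3/3 - 2*t^2/3 - 43*t/3 - 40/3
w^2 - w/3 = w*(w - 1/3)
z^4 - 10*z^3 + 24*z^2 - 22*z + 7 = (z - 7)*(z - 1)^3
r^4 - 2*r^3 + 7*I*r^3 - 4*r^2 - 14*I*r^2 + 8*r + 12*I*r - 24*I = (r - 2)*(r - I)*(r + 2*I)*(r + 6*I)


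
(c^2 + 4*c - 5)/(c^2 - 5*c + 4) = (c + 5)/(c - 4)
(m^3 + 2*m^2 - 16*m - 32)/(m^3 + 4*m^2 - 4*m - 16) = (m - 4)/(m - 2)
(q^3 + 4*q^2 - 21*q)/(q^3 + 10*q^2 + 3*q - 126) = q/(q + 6)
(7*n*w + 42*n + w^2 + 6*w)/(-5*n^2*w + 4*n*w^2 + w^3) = (7*n*w + 42*n + w^2 + 6*w)/(w*(-5*n^2 + 4*n*w + w^2))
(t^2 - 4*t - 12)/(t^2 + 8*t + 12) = (t - 6)/(t + 6)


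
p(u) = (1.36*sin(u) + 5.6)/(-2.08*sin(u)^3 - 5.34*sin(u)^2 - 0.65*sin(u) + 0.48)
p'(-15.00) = 22.66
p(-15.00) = -6.02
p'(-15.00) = 22.66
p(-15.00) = -6.02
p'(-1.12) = -2.79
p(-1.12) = -2.51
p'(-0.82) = -11.03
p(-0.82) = -4.24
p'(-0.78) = -13.95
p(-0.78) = -4.74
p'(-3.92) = -4.44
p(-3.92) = -1.97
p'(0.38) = 83.49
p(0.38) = -10.14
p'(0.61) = 10.57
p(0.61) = -3.13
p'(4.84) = -0.55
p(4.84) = -2.03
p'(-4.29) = -1.07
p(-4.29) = -1.12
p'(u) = (1.36*sin(u) + 5.6)*(6.24*sin(u)^2*cos(u) + 10.68*sin(u)*cos(u) + 0.65*cos(u))/(-2.08*sin(u)^3 - 5.34*sin(u)^2 - 0.65*sin(u) + 0.48)^2 + 1.36*cos(u)/(-2.08*sin(u)^3 - 5.34*sin(u)^2 - 0.65*sin(u) + 0.48)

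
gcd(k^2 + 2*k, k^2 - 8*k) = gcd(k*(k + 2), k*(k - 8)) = k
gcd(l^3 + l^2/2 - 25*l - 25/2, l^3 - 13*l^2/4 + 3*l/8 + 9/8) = l + 1/2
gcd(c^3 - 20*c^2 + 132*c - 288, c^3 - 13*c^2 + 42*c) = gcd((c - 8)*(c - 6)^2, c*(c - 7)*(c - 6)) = c - 6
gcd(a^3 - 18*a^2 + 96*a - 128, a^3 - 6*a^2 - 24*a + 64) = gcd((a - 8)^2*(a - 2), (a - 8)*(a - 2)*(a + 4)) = a^2 - 10*a + 16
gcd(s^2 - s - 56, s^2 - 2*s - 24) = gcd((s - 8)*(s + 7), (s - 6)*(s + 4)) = 1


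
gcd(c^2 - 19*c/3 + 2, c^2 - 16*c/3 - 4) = c - 6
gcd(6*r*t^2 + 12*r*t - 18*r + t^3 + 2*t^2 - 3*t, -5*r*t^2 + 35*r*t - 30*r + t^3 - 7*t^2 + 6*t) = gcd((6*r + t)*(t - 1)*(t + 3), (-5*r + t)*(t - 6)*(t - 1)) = t - 1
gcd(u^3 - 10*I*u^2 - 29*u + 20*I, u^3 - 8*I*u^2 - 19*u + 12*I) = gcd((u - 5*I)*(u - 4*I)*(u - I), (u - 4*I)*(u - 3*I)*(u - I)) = u^2 - 5*I*u - 4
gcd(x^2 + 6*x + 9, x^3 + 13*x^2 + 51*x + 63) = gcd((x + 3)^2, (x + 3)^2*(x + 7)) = x^2 + 6*x + 9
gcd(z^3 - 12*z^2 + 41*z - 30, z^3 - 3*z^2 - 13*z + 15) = z^2 - 6*z + 5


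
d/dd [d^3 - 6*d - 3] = 3*d^2 - 6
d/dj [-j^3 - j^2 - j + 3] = -3*j^2 - 2*j - 1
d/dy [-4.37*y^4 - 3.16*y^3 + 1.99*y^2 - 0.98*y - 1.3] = -17.48*y^3 - 9.48*y^2 + 3.98*y - 0.98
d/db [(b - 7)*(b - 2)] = 2*b - 9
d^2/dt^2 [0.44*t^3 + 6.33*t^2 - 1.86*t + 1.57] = 2.64*t + 12.66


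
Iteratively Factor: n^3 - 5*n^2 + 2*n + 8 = (n - 2)*(n^2 - 3*n - 4) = (n - 4)*(n - 2)*(n + 1)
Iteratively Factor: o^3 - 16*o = (o - 4)*(o^2 + 4*o) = (o - 4)*(o + 4)*(o)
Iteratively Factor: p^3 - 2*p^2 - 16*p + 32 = (p + 4)*(p^2 - 6*p + 8) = (p - 2)*(p + 4)*(p - 4)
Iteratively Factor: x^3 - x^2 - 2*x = (x - 2)*(x^2 + x) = x*(x - 2)*(x + 1)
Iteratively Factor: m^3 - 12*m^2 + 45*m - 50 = (m - 5)*(m^2 - 7*m + 10) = (m - 5)^2*(m - 2)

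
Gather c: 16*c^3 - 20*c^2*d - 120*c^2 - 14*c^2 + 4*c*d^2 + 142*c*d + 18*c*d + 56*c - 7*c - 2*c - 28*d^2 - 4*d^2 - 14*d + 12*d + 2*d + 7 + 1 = 16*c^3 + c^2*(-20*d - 134) + c*(4*d^2 + 160*d + 47) - 32*d^2 + 8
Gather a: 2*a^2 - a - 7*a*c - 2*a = 2*a^2 + a*(-7*c - 3)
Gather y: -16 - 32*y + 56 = 40 - 32*y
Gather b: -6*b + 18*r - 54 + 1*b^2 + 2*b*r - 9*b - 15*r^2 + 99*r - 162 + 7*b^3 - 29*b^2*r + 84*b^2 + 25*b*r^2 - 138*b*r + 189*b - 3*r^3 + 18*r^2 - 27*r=7*b^3 + b^2*(85 - 29*r) + b*(25*r^2 - 136*r + 174) - 3*r^3 + 3*r^2 + 90*r - 216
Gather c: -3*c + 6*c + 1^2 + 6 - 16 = 3*c - 9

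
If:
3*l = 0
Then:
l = 0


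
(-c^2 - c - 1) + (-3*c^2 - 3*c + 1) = -4*c^2 - 4*c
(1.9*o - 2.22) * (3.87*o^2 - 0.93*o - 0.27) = 7.353*o^3 - 10.3584*o^2 + 1.5516*o + 0.5994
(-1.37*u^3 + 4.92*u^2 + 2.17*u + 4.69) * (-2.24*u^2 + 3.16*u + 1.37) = 3.0688*u^5 - 15.35*u^4 + 8.8095*u^3 + 3.092*u^2 + 17.7933*u + 6.4253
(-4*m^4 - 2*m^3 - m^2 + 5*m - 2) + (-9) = -4*m^4 - 2*m^3 - m^2 + 5*m - 11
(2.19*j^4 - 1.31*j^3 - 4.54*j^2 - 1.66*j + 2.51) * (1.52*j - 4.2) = 3.3288*j^5 - 11.1892*j^4 - 1.3988*j^3 + 16.5448*j^2 + 10.7872*j - 10.542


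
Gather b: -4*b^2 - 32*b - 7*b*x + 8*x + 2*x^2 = -4*b^2 + b*(-7*x - 32) + 2*x^2 + 8*x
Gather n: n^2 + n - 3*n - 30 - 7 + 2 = n^2 - 2*n - 35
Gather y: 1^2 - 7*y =1 - 7*y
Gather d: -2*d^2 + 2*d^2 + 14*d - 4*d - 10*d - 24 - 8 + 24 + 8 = 0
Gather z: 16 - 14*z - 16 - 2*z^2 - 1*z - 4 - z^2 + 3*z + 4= -3*z^2 - 12*z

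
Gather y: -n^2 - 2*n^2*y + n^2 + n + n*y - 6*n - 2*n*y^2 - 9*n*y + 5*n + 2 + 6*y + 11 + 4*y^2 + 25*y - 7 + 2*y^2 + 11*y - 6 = y^2*(6 - 2*n) + y*(-2*n^2 - 8*n + 42)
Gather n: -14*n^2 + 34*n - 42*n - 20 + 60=-14*n^2 - 8*n + 40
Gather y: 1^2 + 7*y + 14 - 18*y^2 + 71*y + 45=-18*y^2 + 78*y + 60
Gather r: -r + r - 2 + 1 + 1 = 0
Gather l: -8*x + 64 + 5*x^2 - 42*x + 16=5*x^2 - 50*x + 80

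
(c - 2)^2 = c^2 - 4*c + 4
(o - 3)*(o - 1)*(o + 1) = o^3 - 3*o^2 - o + 3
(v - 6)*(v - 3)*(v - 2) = v^3 - 11*v^2 + 36*v - 36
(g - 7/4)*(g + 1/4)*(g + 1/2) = g^3 - g^2 - 19*g/16 - 7/32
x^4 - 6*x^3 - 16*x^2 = x^2*(x - 8)*(x + 2)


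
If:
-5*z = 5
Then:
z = -1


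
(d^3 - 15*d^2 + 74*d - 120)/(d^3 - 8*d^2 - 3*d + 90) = (d - 4)/(d + 3)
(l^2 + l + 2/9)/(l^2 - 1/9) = (3*l + 2)/(3*l - 1)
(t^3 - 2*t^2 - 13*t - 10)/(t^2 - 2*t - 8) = (t^2 - 4*t - 5)/(t - 4)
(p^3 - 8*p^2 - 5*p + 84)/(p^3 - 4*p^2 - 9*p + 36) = (p - 7)/(p - 3)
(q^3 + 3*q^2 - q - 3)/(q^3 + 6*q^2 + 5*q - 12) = (q + 1)/(q + 4)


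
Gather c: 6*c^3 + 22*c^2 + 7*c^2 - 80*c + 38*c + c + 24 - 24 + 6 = 6*c^3 + 29*c^2 - 41*c + 6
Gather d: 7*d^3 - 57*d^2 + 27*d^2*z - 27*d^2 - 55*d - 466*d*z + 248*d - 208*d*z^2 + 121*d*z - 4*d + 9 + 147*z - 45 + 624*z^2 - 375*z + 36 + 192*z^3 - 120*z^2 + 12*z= 7*d^3 + d^2*(27*z - 84) + d*(-208*z^2 - 345*z + 189) + 192*z^3 + 504*z^2 - 216*z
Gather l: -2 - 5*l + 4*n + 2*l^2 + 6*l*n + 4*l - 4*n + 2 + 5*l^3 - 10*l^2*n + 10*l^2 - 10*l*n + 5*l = 5*l^3 + l^2*(12 - 10*n) + l*(4 - 4*n)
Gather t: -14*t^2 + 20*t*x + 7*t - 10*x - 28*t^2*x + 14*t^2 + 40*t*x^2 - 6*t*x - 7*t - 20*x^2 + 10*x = -28*t^2*x + t*(40*x^2 + 14*x) - 20*x^2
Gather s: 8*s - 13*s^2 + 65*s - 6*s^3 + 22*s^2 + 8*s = -6*s^3 + 9*s^2 + 81*s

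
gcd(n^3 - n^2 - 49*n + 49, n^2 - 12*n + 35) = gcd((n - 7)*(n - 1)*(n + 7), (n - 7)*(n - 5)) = n - 7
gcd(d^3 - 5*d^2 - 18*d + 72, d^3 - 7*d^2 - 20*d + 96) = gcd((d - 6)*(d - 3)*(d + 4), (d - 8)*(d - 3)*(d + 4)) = d^2 + d - 12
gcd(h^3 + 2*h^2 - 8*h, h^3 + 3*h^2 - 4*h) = h^2 + 4*h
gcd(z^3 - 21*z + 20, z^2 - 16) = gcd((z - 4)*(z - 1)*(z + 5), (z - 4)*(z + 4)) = z - 4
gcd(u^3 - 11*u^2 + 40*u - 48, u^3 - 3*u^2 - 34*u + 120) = u - 4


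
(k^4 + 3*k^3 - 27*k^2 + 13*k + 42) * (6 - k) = -k^5 + 3*k^4 + 45*k^3 - 175*k^2 + 36*k + 252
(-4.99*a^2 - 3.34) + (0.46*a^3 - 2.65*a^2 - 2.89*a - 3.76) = 0.46*a^3 - 7.64*a^2 - 2.89*a - 7.1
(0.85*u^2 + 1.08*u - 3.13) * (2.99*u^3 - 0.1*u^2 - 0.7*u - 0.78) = 2.5415*u^5 + 3.1442*u^4 - 10.0617*u^3 - 1.106*u^2 + 1.3486*u + 2.4414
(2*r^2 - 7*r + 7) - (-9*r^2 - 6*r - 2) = 11*r^2 - r + 9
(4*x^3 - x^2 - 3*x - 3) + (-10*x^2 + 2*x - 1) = 4*x^3 - 11*x^2 - x - 4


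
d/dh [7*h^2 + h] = 14*h + 1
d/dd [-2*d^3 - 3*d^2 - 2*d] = -6*d^2 - 6*d - 2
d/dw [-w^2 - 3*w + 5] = -2*w - 3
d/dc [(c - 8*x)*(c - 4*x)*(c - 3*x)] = 3*c^2 - 30*c*x + 68*x^2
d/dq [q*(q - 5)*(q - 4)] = 3*q^2 - 18*q + 20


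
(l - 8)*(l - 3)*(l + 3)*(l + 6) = l^4 - 2*l^3 - 57*l^2 + 18*l + 432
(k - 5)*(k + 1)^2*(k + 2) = k^4 - k^3 - 15*k^2 - 23*k - 10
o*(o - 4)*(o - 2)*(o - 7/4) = o^4 - 31*o^3/4 + 37*o^2/2 - 14*o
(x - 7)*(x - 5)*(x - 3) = x^3 - 15*x^2 + 71*x - 105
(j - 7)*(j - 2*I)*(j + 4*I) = j^3 - 7*j^2 + 2*I*j^2 + 8*j - 14*I*j - 56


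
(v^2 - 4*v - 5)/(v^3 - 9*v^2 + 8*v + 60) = (v + 1)/(v^2 - 4*v - 12)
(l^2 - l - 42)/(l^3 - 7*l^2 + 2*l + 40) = (l^2 - l - 42)/(l^3 - 7*l^2 + 2*l + 40)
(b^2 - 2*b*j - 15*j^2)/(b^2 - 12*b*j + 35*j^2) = (b + 3*j)/(b - 7*j)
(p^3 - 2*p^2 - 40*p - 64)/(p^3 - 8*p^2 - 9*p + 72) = (p^2 + 6*p + 8)/(p^2 - 9)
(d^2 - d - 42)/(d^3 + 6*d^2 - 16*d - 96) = (d - 7)/(d^2 - 16)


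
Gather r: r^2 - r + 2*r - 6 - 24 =r^2 + r - 30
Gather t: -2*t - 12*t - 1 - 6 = -14*t - 7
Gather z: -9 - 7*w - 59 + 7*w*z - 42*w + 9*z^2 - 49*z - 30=-49*w + 9*z^2 + z*(7*w - 49) - 98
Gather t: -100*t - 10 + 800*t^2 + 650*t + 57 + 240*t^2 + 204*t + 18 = 1040*t^2 + 754*t + 65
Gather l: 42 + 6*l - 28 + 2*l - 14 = 8*l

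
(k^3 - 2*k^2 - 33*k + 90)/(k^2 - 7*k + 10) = (k^2 + 3*k - 18)/(k - 2)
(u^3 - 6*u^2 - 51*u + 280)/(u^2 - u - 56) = u - 5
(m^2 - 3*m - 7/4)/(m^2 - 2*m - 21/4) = (2*m + 1)/(2*m + 3)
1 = 1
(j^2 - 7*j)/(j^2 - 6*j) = (j - 7)/(j - 6)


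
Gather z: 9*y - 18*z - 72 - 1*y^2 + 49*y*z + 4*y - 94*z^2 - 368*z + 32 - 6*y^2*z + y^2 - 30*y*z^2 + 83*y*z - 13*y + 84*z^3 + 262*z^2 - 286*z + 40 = 84*z^3 + z^2*(168 - 30*y) + z*(-6*y^2 + 132*y - 672)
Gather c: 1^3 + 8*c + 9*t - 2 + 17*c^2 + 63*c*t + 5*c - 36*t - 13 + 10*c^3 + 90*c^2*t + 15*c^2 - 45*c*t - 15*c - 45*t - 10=10*c^3 + c^2*(90*t + 32) + c*(18*t - 2) - 72*t - 24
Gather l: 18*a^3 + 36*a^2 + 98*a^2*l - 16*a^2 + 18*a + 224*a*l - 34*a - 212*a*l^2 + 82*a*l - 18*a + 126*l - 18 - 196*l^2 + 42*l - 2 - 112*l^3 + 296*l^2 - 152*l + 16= 18*a^3 + 20*a^2 - 34*a - 112*l^3 + l^2*(100 - 212*a) + l*(98*a^2 + 306*a + 16) - 4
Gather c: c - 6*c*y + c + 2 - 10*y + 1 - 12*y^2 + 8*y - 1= c*(2 - 6*y) - 12*y^2 - 2*y + 2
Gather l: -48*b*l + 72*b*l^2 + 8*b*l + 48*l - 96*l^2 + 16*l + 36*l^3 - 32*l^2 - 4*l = 36*l^3 + l^2*(72*b - 128) + l*(60 - 40*b)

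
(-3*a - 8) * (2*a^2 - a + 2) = -6*a^3 - 13*a^2 + 2*a - 16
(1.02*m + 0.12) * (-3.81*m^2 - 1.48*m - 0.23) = -3.8862*m^3 - 1.9668*m^2 - 0.4122*m - 0.0276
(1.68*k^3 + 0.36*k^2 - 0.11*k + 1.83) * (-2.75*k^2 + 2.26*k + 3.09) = -4.62*k^5 + 2.8068*k^4 + 6.3073*k^3 - 4.1687*k^2 + 3.7959*k + 5.6547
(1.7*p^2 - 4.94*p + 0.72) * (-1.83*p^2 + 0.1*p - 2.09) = -3.111*p^4 + 9.2102*p^3 - 5.3646*p^2 + 10.3966*p - 1.5048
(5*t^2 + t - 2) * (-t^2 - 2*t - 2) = -5*t^4 - 11*t^3 - 10*t^2 + 2*t + 4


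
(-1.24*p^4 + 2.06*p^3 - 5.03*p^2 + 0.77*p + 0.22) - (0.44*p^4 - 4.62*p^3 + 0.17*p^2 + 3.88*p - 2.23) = -1.68*p^4 + 6.68*p^3 - 5.2*p^2 - 3.11*p + 2.45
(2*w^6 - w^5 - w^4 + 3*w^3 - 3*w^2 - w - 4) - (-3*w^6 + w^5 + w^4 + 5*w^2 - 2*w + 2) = 5*w^6 - 2*w^5 - 2*w^4 + 3*w^3 - 8*w^2 + w - 6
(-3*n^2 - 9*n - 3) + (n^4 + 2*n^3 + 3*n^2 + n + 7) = n^4 + 2*n^3 - 8*n + 4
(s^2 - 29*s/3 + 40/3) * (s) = s^3 - 29*s^2/3 + 40*s/3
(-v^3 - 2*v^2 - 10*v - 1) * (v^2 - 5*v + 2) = -v^5 + 3*v^4 - 2*v^3 + 45*v^2 - 15*v - 2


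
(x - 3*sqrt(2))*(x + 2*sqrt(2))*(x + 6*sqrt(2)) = x^3 + 5*sqrt(2)*x^2 - 24*x - 72*sqrt(2)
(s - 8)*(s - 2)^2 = s^3 - 12*s^2 + 36*s - 32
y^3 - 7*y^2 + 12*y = y*(y - 4)*(y - 3)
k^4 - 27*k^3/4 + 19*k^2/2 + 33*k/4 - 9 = (k - 4)*(k - 3)*(k - 3/4)*(k + 1)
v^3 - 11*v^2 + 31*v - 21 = (v - 7)*(v - 3)*(v - 1)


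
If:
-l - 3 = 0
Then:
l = -3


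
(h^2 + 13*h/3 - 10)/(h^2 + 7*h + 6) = (h - 5/3)/(h + 1)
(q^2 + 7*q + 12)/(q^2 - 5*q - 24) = (q + 4)/(q - 8)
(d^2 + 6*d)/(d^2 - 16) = d*(d + 6)/(d^2 - 16)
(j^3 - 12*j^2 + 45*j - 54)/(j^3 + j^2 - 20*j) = (j^3 - 12*j^2 + 45*j - 54)/(j*(j^2 + j - 20))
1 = 1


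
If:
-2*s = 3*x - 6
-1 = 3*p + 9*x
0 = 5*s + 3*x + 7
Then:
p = -15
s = -13/3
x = 44/9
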